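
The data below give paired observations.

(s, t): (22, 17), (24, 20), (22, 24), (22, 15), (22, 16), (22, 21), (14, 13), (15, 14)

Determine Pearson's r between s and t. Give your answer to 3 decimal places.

0.662

n = 8, Σs = 163, Σt = 140, Σs² = 3417, Σt² = 2552, Σst = 2918
nΣst − ΣsΣt = 23344 − 22820 = 524
nΣs² − (Σs)² = 27336 − 26569 = 767; nΣt² − (Σt)² = 20416 − 19600 = 816
r = 524 / √(767 × 816) = 524 / 791.1207 ≈ 0.662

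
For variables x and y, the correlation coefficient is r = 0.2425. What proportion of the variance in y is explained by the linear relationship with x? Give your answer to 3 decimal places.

0.059

r² = (0.2425)² = 0.059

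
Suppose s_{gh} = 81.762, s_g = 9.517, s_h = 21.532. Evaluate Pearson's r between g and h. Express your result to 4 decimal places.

0.3990

r = Cov(g,h) / (s_g · s_h) = 81.762 / (9.517 × 21.532)
  = 81.762 / 204.9200 ≈ 0.3990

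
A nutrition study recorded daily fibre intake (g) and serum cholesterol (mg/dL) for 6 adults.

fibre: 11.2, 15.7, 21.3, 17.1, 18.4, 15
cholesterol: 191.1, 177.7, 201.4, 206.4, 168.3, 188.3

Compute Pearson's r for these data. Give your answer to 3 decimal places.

n = 6, Σx = 98.7, Σy = 1133.2, Σx² = 1681.59, Σy² = 215041.2, Σxy = 18670.69
nΣxy − ΣxΣy = 112024.14 − 111846.84 = 177.3
nΣx² − (Σx)² = 10089.54 − 9741.69 = 347.85; nΣy² − (Σy)² = 1290247.2 − 1284142.24 = 6104.96
r = 177.3 / √(347.85 × 6104.96) = 177.3 / 1457.2612 ≈ 0.122

0.122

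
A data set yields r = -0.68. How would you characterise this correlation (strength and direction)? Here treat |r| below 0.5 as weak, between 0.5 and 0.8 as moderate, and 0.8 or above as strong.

moderate negative

r = -0.68 < 0 so the relationship is negative.
|r| = 0.68, which falls in the moderate range.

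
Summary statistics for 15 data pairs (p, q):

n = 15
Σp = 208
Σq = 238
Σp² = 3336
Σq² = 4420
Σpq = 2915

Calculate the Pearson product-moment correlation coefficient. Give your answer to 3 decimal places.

r = (nΣpq − ΣpΣq) / √[(nΣp² − (Σp)²)(nΣq² − (Σq)²)]
Numerator: 15×2915 − 208×238 = -5779
Denominator: √[(50040 − 43264)(66300 − 56644)] = √[6776 × 9656] = 8088.8229
r = -5779 / 8088.8229 ≈ -0.714

-0.714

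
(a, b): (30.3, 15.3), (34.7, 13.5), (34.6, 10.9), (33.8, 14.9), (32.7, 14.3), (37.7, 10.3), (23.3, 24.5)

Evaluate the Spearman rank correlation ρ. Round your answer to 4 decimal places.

-0.9286

Rank a: 2, 6, 5, 4, 3, 7, 1
Rank b: 6, 3, 2, 5, 4, 1, 7
d = rank(a) − rank(b): -4, 3, 3, -1, -1, 6, -6; Σd² = 108
ρ = 1 − 6Σd² / [n(n²−1)] = 1 − 6×108 / (7×48) = 1 − 648/336 ≈ -0.9286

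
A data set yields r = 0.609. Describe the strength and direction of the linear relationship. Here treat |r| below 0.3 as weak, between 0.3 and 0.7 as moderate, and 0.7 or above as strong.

r = 0.609 > 0 so the relationship is positive.
|r| = 0.609, which falls in the moderate range.

moderate positive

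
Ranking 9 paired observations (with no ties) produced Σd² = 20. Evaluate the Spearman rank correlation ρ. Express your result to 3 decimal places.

ρ = 1 − 6Σd² / [n(n²−1)] = 1 − 6×20 / (9×80)
  = 1 − 120/720 = 1 − 0.1667 ≈ 0.833

0.833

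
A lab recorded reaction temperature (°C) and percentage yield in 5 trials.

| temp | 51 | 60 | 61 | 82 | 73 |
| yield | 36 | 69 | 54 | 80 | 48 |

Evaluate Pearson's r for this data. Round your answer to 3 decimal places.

0.670

n = 5, Σx = 327, Σy = 287, Σx² = 21975, Σy² = 17677, Σxy = 19334
nΣxy − ΣxΣy = 96670 − 93849 = 2821
nΣx² − (Σx)² = 109875 − 106929 = 2946; nΣy² − (Σy)² = 88385 − 82369 = 6016
r = 2821 / √(2946 × 6016) = 2821 / 4209.8855 ≈ 0.670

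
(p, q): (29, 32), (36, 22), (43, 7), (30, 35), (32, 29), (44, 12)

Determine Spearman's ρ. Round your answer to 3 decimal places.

-0.886

Rank p: 1, 4, 5, 2, 3, 6
Rank q: 5, 3, 1, 6, 4, 2
d = rank(p) − rank(q): -4, 1, 4, -4, -1, 4; Σd² = 66
ρ = 1 − 6Σd² / [n(n²−1)] = 1 − 6×66 / (6×35) = 1 − 396/210 ≈ -0.886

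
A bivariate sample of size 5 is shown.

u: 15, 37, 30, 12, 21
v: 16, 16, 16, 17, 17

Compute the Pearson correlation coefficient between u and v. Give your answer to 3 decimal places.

n = 5, Σu = 115, Σv = 82, Σu² = 3079, Σv² = 1346, Σuv = 1873
nΣuv − ΣuΣv = 9365 − 9430 = -65
nΣu² − (Σu)² = 15395 − 13225 = 2170; nΣv² − (Σv)² = 6730 − 6724 = 6
r = -65 / √(2170 × 6) = -65 / 114.1052 ≈ -0.570

-0.570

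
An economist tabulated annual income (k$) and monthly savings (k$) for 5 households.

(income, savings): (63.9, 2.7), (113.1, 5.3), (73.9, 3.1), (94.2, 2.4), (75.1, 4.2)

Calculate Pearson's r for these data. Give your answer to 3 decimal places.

n = 5, Σx = 420.2, Σy = 17.7, Σx² = 36849.68, Σy² = 68.39, Σxy = 1542.55
nΣxy − ΣxΣy = 7712.75 − 7437.54 = 275.21
nΣx² − (Σx)² = 184248.4 − 176568.04 = 7680.36; nΣy² − (Σy)² = 341.95 − 313.29 = 28.66
r = 275.21 / √(7680.36 × 28.66) = 275.21 / 469.1685 ≈ 0.587

0.587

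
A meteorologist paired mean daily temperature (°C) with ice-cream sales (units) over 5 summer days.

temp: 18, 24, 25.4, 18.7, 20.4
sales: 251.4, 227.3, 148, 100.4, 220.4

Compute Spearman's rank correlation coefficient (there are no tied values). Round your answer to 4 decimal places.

Rank temp: 1, 4, 5, 2, 3
Rank sales: 5, 4, 2, 1, 3
d = rank(temp) − rank(sales): -4, 0, 3, 1, 0; Σd² = 26
ρ = 1 − 6Σd² / [n(n²−1)] = 1 − 6×26 / (5×24) = 1 − 156/120 ≈ -0.3000

-0.3000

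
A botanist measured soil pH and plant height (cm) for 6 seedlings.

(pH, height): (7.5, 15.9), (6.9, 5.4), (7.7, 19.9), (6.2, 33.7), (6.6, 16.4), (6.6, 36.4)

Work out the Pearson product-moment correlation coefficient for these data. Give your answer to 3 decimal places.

n = 6, Σx = 41.5, Σy = 127.7, Σx² = 288.71, Σy² = 3407.59, Σxy = 867.16
nΣxy − ΣxΣy = 5202.96 − 5299.55 = -96.59
nΣx² − (Σx)² = 1732.26 − 1722.25 = 10.01; nΣy² − (Σy)² = 20445.54 − 16307.29 = 4138.25
r = -96.59 / √(10.01 × 4138.25) = -96.59 / 203.5286 ≈ -0.475

-0.475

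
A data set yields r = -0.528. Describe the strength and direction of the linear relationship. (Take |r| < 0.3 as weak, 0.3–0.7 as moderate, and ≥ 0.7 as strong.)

moderate negative

r = -0.528 < 0 so the relationship is negative.
|r| = 0.528, which falls in the moderate range.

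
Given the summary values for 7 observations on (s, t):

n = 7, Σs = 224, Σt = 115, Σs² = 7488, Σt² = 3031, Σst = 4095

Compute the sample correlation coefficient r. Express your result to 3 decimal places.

0.687

r = (nΣst − ΣsΣt) / √[(nΣs² − (Σs)²)(nΣt² − (Σt)²)]
Numerator: 7×4095 − 224×115 = 2905
Denominator: √[(52416 − 50176)(21217 − 13225)] = √[2240 × 7992] = 4231.0850
r = 2905 / 4231.0850 ≈ 0.687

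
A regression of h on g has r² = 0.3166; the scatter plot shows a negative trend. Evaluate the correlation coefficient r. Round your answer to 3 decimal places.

-0.563

|r| = √0.3166 = 0.563
The association is negative, so r = −0.563.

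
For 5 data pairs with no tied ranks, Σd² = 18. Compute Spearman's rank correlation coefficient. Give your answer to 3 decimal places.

ρ = 1 − 6Σd² / [n(n²−1)] = 1 − 6×18 / (5×24)
  = 1 − 108/120 = 1 − 0.9000 ≈ 0.100

0.100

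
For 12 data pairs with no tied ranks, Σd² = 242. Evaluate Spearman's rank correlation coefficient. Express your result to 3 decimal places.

0.154

ρ = 1 − 6Σd² / [n(n²−1)] = 1 − 6×242 / (12×143)
  = 1 − 1452/1716 = 1 − 0.8462 ≈ 0.154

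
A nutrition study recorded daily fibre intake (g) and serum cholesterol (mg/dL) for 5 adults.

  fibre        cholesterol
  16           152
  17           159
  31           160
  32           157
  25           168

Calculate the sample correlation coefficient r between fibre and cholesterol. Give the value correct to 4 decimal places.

0.3191

n = 5, Σx = 121, Σy = 796, Σx² = 3155, Σy² = 126858, Σxy = 19319
nΣxy − ΣxΣy = 96595 − 96316 = 279
nΣx² − (Σx)² = 15775 − 14641 = 1134; nΣy² − (Σy)² = 634290 − 633616 = 674
r = 279 / √(1134 × 674) = 279 / 874.2517 ≈ 0.3191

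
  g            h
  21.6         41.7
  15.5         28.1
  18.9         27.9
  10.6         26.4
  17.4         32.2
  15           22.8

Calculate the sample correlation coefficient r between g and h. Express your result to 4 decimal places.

0.7358

n = 6, Σg = 99, Σh = 179.1, Σg² = 1704.14, Σh² = 5560.55, Σgh = 3045.7
nΣgh − ΣgΣh = 18274.2 − 17730.9 = 543.3
nΣg² − (Σg)² = 10224.84 − 9801 = 423.84; nΣh² − (Σh)² = 33363.3 − 32076.81 = 1286.49
r = 543.3 / √(423.84 × 1286.49) = 543.3 / 738.4212 ≈ 0.7358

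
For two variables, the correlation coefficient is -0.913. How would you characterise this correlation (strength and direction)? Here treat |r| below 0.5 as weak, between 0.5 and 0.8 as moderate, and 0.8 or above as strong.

r = -0.913 < 0 so the relationship is negative.
|r| = 0.913, which falls in the strong range.

strong negative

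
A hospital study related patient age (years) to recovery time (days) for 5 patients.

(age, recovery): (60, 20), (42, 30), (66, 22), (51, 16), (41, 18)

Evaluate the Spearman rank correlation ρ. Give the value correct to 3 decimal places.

Rank age: 4, 2, 5, 3, 1
Rank recovery: 3, 5, 4, 1, 2
d = rank(age) − rank(recovery): 1, -3, 1, 2, -1; Σd² = 16
ρ = 1 − 6Σd² / [n(n²−1)] = 1 − 6×16 / (5×24) = 1 − 96/120 ≈ 0.200

0.200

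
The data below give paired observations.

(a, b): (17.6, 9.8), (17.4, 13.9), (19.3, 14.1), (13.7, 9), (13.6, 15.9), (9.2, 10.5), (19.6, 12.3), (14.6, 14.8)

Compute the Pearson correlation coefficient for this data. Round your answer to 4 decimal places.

n = 8, Σa = 125, Σb = 100.3, Σa² = 2039.62, Σb² = 1302.45, Σab = 1579.77
nΣab − ΣaΣb = 12638.16 − 12537.5 = 100.66
nΣa² − (Σa)² = 16316.96 − 15625 = 691.96; nΣb² − (Σb)² = 10419.6 − 10060.09 = 359.51
r = 100.66 / √(691.96 × 359.51) = 100.66 / 498.7650 ≈ 0.2018

0.2018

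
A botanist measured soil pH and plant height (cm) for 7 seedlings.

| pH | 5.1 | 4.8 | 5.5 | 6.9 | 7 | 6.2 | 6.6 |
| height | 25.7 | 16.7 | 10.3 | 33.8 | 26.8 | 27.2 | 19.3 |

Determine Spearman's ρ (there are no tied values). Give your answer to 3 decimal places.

Rank pH: 2, 1, 3, 6, 7, 4, 5
Rank height: 4, 2, 1, 7, 5, 6, 3
d = rank(pH) − rank(height): -2, -1, 2, -1, 2, -2, 2; Σd² = 22
ρ = 1 − 6Σd² / [n(n²−1)] = 1 − 6×22 / (7×48) = 1 − 132/336 ≈ 0.607

0.607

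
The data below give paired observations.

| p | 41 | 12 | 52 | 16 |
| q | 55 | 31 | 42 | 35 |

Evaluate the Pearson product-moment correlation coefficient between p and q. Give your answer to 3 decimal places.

n = 4, Σp = 121, Σq = 163, Σp² = 4785, Σq² = 6975, Σpq = 5371
nΣpq − ΣpΣq = 21484 − 19723 = 1761
nΣp² − (Σp)² = 19140 − 14641 = 4499; nΣq² − (Σq)² = 27900 − 26569 = 1331
r = 1761 / √(4499 × 1331) = 1761 / 2447.0736 ≈ 0.720

0.720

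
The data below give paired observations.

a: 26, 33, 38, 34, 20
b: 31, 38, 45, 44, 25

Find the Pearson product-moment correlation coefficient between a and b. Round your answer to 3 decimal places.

n = 5, Σa = 151, Σb = 183, Σa² = 4765, Σb² = 6991, Σab = 5766
nΣab − ΣaΣb = 28830 − 27633 = 1197
nΣa² − (Σa)² = 23825 − 22801 = 1024; nΣb² − (Σb)² = 34955 − 33489 = 1466
r = 1197 / √(1024 × 1466) = 1197 / 1225.2281 ≈ 0.977

0.977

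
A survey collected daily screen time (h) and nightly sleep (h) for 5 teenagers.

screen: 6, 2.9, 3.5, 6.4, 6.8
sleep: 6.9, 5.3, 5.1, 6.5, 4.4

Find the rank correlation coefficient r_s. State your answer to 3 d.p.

Rank screen: 3, 1, 2, 4, 5
Rank sleep: 5, 3, 2, 4, 1
d = rank(screen) − rank(sleep): -2, -2, 0, 0, 4; Σd² = 24
ρ = 1 − 6Σd² / [n(n²−1)] = 1 − 6×24 / (5×24) = 1 − 144/120 ≈ -0.200

-0.200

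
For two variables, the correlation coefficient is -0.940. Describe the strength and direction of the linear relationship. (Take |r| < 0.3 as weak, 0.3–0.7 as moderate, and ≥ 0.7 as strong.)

strong negative

r = -0.940 < 0 so the relationship is negative.
|r| = 0.940, which falls in the strong range.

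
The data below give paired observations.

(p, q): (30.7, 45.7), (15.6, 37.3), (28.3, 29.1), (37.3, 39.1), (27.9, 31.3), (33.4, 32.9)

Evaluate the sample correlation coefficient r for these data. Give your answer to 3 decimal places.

n = 6, Σp = 173.2, Σq = 215.4, Σp² = 5272, Σq² = 7917.5, Σpq = 6238.96
nΣpq − ΣpΣq = 37433.76 − 37307.28 = 126.48
nΣp² − (Σp)² = 31632 − 29998.24 = 1633.76; nΣq² − (Σq)² = 47505 − 46397.16 = 1107.84
r = 126.48 / √(1633.76 × 1107.84) = 126.48 / 1345.3418 ≈ 0.094

0.094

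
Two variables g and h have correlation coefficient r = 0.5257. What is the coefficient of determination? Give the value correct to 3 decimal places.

0.276

r² = (0.5257)² = 0.276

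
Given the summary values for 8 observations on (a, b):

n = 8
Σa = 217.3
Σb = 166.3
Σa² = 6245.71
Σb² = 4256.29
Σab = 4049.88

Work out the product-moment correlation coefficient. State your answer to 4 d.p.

r = (nΣab − ΣaΣb) / √[(nΣa² − (Σa)²)(nΣb² − (Σb)²)]
Numerator: 8×4049.88 − 217.3×166.3 = -3737.95
Denominator: √[(49965.68 − 47219.29)(34050.32 − 27655.69)] = √[2746.39 × 6394.63] = 4190.7216
r = -3737.95 / 4190.7216 ≈ -0.8920

-0.8920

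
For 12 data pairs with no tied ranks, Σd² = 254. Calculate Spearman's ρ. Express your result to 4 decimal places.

ρ = 1 − 6Σd² / [n(n²−1)] = 1 − 6×254 / (12×143)
  = 1 − 1524/1716 = 1 − 0.88811 ≈ 0.1119

0.1119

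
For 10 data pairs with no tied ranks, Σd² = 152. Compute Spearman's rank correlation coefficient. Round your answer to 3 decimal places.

0.079

ρ = 1 − 6Σd² / [n(n²−1)] = 1 − 6×152 / (10×99)
  = 1 − 912/990 = 1 − 0.9212 ≈ 0.079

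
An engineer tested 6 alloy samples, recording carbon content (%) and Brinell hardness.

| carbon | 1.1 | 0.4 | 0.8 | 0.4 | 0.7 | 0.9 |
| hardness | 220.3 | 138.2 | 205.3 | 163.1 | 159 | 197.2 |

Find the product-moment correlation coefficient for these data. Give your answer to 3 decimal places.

n = 6, Σx = 4.3, Σy = 1083.1, Σx² = 3.47, Σy² = 200549.87, Σxy = 815.87
nΣxy − ΣxΣy = 4895.22 − 4657.33 = 237.89
nΣx² − (Σx)² = 20.82 − 18.49 = 2.33; nΣy² − (Σy)² = 1203299.22 − 1173105.61 = 30193.61
r = 237.89 / √(2.33 × 30193.61) = 237.89 / 265.2378 ≈ 0.897

0.897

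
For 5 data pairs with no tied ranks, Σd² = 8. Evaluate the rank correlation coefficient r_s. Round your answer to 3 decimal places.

0.600

ρ = 1 − 6Σd² / [n(n²−1)] = 1 − 6×8 / (5×24)
  = 1 − 48/120 = 1 − 0.4000 ≈ 0.600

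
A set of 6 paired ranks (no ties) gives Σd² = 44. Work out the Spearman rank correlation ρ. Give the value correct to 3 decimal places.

ρ = 1 − 6Σd² / [n(n²−1)] = 1 − 6×44 / (6×35)
  = 1 − 264/210 = 1 − 1.2571 ≈ -0.257

-0.257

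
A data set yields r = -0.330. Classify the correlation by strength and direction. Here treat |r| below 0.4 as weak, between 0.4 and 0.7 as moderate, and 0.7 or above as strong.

r = -0.330 < 0 so the relationship is negative.
|r| = 0.330, which falls in the weak range.

weak negative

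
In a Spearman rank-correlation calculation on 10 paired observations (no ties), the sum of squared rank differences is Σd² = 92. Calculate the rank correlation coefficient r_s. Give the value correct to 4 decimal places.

ρ = 1 − 6Σd² / [n(n²−1)] = 1 − 6×92 / (10×99)
  = 1 − 552/990 = 1 − 0.55758 ≈ 0.4424

0.4424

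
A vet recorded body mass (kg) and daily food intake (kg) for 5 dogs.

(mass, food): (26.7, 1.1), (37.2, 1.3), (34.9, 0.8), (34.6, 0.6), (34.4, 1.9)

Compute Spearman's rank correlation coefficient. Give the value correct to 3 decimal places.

-0.100

Rank mass: 1, 5, 4, 3, 2
Rank food: 3, 4, 2, 1, 5
d = rank(mass) − rank(food): -2, 1, 2, 2, -3; Σd² = 22
ρ = 1 − 6Σd² / [n(n²−1)] = 1 − 6×22 / (5×24) = 1 − 132/120 ≈ -0.100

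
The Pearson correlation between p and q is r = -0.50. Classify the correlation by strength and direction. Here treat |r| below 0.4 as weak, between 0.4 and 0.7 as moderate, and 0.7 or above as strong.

moderate negative

r = -0.50 < 0 so the relationship is negative.
|r| = 0.50, which falls in the moderate range.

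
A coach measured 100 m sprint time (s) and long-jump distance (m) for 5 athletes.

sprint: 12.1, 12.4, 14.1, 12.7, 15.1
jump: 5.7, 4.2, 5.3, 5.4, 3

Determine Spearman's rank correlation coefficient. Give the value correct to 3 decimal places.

Rank sprint: 1, 2, 4, 3, 5
Rank jump: 5, 2, 3, 4, 1
d = rank(sprint) − rank(jump): -4, 0, 1, -1, 4; Σd² = 34
ρ = 1 − 6Σd² / [n(n²−1)] = 1 − 6×34 / (5×24) = 1 − 204/120 ≈ -0.700

-0.700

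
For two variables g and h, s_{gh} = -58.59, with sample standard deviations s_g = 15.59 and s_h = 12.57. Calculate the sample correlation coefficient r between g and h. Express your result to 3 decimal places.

r = Cov(g,h) / (s_g · s_h) = -58.59 / (15.59 × 12.57)
  = -58.59 / 195.9663 ≈ -0.299

-0.299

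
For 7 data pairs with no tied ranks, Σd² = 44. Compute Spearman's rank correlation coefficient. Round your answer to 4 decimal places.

ρ = 1 − 6Σd² / [n(n²−1)] = 1 − 6×44 / (7×48)
  = 1 − 264/336 = 1 − 0.78571 ≈ 0.2143

0.2143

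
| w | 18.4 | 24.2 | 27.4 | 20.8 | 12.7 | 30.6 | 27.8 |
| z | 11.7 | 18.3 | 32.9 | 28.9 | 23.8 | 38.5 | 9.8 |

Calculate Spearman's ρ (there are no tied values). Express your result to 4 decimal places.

0.2857

Rank w: 2, 4, 5, 3, 1, 7, 6
Rank z: 2, 3, 6, 5, 4, 7, 1
d = rank(w) − rank(z): 0, 1, -1, -2, -3, 0, 5; Σd² = 40
ρ = 1 − 6Σd² / [n(n²−1)] = 1 − 6×40 / (7×48) = 1 − 240/336 ≈ 0.2857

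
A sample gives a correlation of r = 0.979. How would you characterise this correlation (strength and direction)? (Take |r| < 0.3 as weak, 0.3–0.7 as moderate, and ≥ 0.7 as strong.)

r = 0.979 > 0 so the relationship is positive.
|r| = 0.979, which falls in the strong range.

strong positive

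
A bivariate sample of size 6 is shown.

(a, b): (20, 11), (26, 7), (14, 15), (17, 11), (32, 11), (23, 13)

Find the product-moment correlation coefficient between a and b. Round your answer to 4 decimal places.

n = 6, Σa = 132, Σb = 68, Σa² = 3114, Σb² = 806, Σab = 1450
nΣab − ΣaΣb = 8700 − 8976 = -276
nΣa² − (Σa)² = 18684 − 17424 = 1260; nΣb² − (Σb)² = 4836 − 4624 = 212
r = -276 / √(1260 × 212) = -276 / 516.8365 ≈ -0.5340

-0.5340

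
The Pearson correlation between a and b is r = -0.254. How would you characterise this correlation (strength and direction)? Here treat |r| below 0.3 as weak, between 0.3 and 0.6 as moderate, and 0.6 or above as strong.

weak negative

r = -0.254 < 0 so the relationship is negative.
|r| = 0.254, which falls in the weak range.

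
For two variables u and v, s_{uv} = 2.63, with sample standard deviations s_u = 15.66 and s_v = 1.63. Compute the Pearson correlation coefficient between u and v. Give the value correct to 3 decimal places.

0.103

r = Cov(u,v) / (s_u · s_v) = 2.63 / (15.66 × 1.63)
  = 2.63 / 25.5258 ≈ 0.103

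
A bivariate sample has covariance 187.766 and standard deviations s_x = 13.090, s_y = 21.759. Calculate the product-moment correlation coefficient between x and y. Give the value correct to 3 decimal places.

r = Cov(x,y) / (s_x · s_y) = 187.766 / (13.090 × 21.759)
  = 187.766 / 284.8253 ≈ 0.659

0.659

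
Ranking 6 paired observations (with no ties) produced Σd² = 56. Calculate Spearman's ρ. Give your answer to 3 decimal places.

ρ = 1 − 6Σd² / [n(n²−1)] = 1 − 6×56 / (6×35)
  = 1 − 336/210 = 1 − 1.6000 ≈ -0.600

-0.600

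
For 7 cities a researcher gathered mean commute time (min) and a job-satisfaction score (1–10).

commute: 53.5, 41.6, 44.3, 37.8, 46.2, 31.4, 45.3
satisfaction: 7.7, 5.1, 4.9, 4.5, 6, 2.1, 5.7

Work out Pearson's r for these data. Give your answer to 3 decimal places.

n = 7, Σx = 300.1, Σy = 36, Σx² = 13156.63, Σy² = 202.46, Σxy = 1612.63
nΣxy − ΣxΣy = 11288.41 − 10803.6 = 484.81
nΣx² − (Σx)² = 92096.41 − 90060.01 = 2036.4; nΣy² − (Σy)² = 1417.22 − 1296 = 121.22
r = 484.81 / √(2036.4 × 121.22) = 484.81 / 496.8424 ≈ 0.976

0.976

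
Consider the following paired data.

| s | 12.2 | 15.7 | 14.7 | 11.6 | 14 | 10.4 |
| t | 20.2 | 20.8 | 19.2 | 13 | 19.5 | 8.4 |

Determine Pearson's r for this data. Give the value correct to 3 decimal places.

0.828

n = 6, Σs = 78.6, Σt = 101.1, Σs² = 1050.14, Σt² = 1829.13, Σst = 1366.4
nΣst − ΣsΣt = 8198.4 − 7946.46 = 251.94
nΣs² − (Σs)² = 6300.84 − 6177.96 = 122.88; nΣt² − (Σt)² = 10974.78 − 10221.21 = 753.57
r = 251.94 / √(122.88 × 753.57) = 251.94 / 304.3003 ≈ 0.828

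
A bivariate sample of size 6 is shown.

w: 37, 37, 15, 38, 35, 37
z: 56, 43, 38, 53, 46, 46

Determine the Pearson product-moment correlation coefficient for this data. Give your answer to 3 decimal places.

0.700

n = 6, Σw = 199, Σz = 282, Σw² = 7001, Σz² = 13470, Σwz = 9559
nΣwz − ΣwΣz = 57354 − 56118 = 1236
nΣw² − (Σw)² = 42006 − 39601 = 2405; nΣz² − (Σz)² = 80820 − 79524 = 1296
r = 1236 / √(2405 × 1296) = 1236 / 1765.4688 ≈ 0.700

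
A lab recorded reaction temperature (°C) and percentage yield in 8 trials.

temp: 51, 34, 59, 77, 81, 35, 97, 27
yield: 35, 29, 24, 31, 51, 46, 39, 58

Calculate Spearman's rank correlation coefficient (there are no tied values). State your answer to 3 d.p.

Rank temp: 4, 2, 5, 6, 7, 3, 8, 1
Rank yield: 4, 2, 1, 3, 7, 6, 5, 8
d = rank(temp) − rank(yield): 0, 0, 4, 3, 0, -3, 3, -7; Σd² = 92
ρ = 1 − 6Σd² / [n(n²−1)] = 1 − 6×92 / (8×63) = 1 − 552/504 ≈ -0.095

-0.095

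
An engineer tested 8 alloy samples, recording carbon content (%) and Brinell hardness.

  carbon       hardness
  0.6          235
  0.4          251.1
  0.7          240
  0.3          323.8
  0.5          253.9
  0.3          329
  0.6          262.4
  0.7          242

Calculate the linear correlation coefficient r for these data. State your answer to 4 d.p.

-0.8387

n = 8, Σx = 4.1, Σy = 2137.2, Σx² = 2.29, Σy² = 580846.62, Σxy = 1059.07
nΣxy − ΣxΣy = 8472.56 − 8762.52 = -289.96
nΣx² − (Σx)² = 18.32 − 16.81 = 1.51; nΣy² − (Σy)² = 4646772.96 − 4567623.84 = 79149.12
r = -289.96 / √(1.51 × 79149.12) = -289.96 / 345.7097 ≈ -0.8387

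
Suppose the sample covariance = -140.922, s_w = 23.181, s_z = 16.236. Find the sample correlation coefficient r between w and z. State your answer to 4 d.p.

r = Cov(w,z) / (s_w · s_z) = -140.922 / (23.181 × 16.236)
  = -140.922 / 376.3667 ≈ -0.3744

-0.3744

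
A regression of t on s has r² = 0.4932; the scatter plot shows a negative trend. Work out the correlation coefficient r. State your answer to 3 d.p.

|r| = √0.4932 = 0.702
The association is negative, so r = −0.702.

-0.702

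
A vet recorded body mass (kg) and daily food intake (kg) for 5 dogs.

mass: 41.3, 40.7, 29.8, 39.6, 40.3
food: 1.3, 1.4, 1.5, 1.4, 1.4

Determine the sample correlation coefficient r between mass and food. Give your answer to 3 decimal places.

-0.845

n = 5, Σx = 191.7, Σy = 7, Σx² = 7442.47, Σy² = 9.82, Σxy = 267.23
nΣxy − ΣxΣy = 1336.15 − 1341.9 = -5.75
nΣx² − (Σx)² = 37212.35 − 36748.89 = 463.46; nΣy² − (Σy)² = 49.1 − 49 = 0.1
r = -5.75 / √(463.46 × 0.1) = -5.75 / 6.8078 ≈ -0.845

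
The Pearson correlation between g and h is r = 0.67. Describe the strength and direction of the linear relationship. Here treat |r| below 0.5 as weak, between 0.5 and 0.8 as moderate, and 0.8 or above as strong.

r = 0.67 > 0 so the relationship is positive.
|r| = 0.67, which falls in the moderate range.

moderate positive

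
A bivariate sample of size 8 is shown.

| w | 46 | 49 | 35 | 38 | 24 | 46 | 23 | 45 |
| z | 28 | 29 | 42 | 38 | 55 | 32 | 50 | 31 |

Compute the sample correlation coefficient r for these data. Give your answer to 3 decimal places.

-0.979

n = 8, Σw = 306, Σz = 305, Σw² = 12432, Σz² = 12343, Σwz = 10960
nΣwz − ΣwΣz = 87680 − 93330 = -5650
nΣw² − (Σw)² = 99456 − 93636 = 5820; nΣz² − (Σz)² = 98744 − 93025 = 5719
r = -5650 / √(5820 × 5719) = -5650 / 5769.2790 ≈ -0.979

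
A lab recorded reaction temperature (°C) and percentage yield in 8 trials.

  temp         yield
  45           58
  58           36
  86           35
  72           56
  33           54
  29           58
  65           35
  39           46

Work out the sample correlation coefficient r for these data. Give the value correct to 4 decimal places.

n = 8, Σx = 427, Σy = 378, Σx² = 25645, Σy² = 18642, Σxy = 19273
nΣxy − ΣxΣy = 154184 − 161406 = -7222
nΣx² − (Σx)² = 205160 − 182329 = 22831; nΣy² − (Σy)² = 149136 − 142884 = 6252
r = -7222 / √(22831 × 6252) = -7222 / 11947.3600 ≈ -0.6045

-0.6045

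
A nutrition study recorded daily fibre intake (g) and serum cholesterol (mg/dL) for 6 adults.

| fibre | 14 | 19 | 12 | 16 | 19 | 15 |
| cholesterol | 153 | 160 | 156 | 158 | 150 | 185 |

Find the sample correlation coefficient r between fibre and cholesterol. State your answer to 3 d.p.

-0.141

n = 6, Σx = 95, Σy = 962, Σx² = 1543, Σy² = 155034, Σxy = 15207
nΣxy − ΣxΣy = 91242 − 91390 = -148
nΣx² − (Σx)² = 9258 − 9025 = 233; nΣy² − (Σy)² = 930204 − 925444 = 4760
r = -148 / √(233 × 4760) = -148 / 1053.1287 ≈ -0.141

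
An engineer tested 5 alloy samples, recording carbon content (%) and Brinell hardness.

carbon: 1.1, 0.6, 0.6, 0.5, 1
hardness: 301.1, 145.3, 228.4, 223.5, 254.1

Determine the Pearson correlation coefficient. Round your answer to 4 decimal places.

0.7420

n = 5, Σx = 3.8, Σy = 1152.4, Σx² = 3.18, Σy² = 278458.92, Σxy = 921.28
nΣxy − ΣxΣy = 4606.4 − 4379.12 = 227.28
nΣx² − (Σx)² = 15.9 − 14.44 = 1.46; nΣy² − (Σy)² = 1392294.6 − 1328025.76 = 64268.84
r = 227.28 / √(1.46 × 64268.84) = 227.28 / 306.3209 ≈ 0.7420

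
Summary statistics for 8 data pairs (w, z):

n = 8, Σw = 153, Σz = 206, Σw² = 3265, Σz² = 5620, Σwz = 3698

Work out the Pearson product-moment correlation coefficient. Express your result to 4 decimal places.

-0.7393

r = (nΣwz − ΣwΣz) / √[(nΣw² − (Σw)²)(nΣz² − (Σz)²)]
Numerator: 8×3698 − 153×206 = -1934
Denominator: √[(26120 − 23409)(44960 − 42436)] = √[2711 × 2524] = 2615.8295
r = -1934 / 2615.8295 ≈ -0.7393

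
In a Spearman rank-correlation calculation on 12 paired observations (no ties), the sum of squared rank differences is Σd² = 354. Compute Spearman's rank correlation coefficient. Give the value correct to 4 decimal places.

-0.2378

ρ = 1 − 6Σd² / [n(n²−1)] = 1 − 6×354 / (12×143)
  = 1 − 2124/1716 = 1 − 1.23776 ≈ -0.2378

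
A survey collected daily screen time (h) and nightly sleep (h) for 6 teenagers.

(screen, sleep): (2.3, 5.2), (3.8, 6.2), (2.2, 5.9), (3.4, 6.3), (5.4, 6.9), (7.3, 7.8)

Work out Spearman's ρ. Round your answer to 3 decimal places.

Rank screen: 2, 4, 1, 3, 5, 6
Rank sleep: 1, 3, 2, 4, 5, 6
d = rank(screen) − rank(sleep): 1, 1, -1, -1, 0, 0; Σd² = 4
ρ = 1 − 6Σd² / [n(n²−1)] = 1 − 6×4 / (6×35) = 1 − 24/210 ≈ 0.886

0.886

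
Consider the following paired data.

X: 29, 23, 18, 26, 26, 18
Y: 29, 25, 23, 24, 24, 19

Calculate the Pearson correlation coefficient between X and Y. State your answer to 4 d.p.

n = 6, ΣX = 140, ΣY = 144, ΣX² = 3370, ΣY² = 3508, ΣXY = 3420
nΣXY − ΣXΣY = 20520 − 20160 = 360
nΣX² − (ΣX)² = 20220 − 19600 = 620; nΣY² − (ΣY)² = 21048 − 20736 = 312
r = 360 / √(620 × 312) = 360 / 439.8181 ≈ 0.8185

0.8185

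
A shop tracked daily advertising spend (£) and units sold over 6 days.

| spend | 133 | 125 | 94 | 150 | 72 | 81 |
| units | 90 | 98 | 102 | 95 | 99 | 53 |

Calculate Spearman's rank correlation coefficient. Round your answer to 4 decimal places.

-0.2571

Rank spend: 5, 4, 3, 6, 1, 2
Rank units: 2, 4, 6, 3, 5, 1
d = rank(spend) − rank(units): 3, 0, -3, 3, -4, 1; Σd² = 44
ρ = 1 − 6Σd² / [n(n²−1)] = 1 − 6×44 / (6×35) = 1 − 264/210 ≈ -0.2571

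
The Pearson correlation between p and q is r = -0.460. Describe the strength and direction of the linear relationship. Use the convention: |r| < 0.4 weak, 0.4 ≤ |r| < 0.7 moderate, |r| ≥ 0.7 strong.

moderate negative

r = -0.460 < 0 so the relationship is negative.
|r| = 0.460, which falls in the moderate range.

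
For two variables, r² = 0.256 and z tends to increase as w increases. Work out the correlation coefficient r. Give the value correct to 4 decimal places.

|r| = √0.256 = 0.5060
The association is positive, so r = 0.5060.

0.5060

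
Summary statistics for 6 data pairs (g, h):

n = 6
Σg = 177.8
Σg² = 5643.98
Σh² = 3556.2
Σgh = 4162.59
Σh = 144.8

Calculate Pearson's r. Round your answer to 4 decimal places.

r = (nΣgh − ΣgΣh) / √[(nΣg² − (Σg)²)(nΣh² − (Σh)²)]
Numerator: 6×4162.59 − 177.8×144.8 = -769.9
Denominator: √[(33863.88 − 31612.84)(21337.2 − 20967.04)] = √[2251.04 × 370.16] = 912.8225
r = -769.9 / 912.8225 ≈ -0.8434

-0.8434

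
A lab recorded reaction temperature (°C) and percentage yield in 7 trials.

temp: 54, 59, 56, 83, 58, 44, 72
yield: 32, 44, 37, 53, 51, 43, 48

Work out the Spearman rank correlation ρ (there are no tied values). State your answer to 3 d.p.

Rank temp: 2, 5, 3, 7, 4, 1, 6
Rank yield: 1, 4, 2, 7, 6, 3, 5
d = rank(temp) − rank(yield): 1, 1, 1, 0, -2, -2, 1; Σd² = 12
ρ = 1 − 6Σd² / [n(n²−1)] = 1 − 6×12 / (7×48) = 1 − 72/336 ≈ 0.786

0.786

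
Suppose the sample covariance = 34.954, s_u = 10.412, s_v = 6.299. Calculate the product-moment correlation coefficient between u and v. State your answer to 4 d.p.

r = Cov(u,v) / (s_u · s_v) = 34.954 / (10.412 × 6.299)
  = 34.954 / 65.5852 ≈ 0.5330

0.5330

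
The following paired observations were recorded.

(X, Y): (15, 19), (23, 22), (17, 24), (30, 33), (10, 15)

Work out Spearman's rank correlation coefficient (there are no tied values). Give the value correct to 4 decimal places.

Rank X: 2, 4, 3, 5, 1
Rank Y: 2, 3, 4, 5, 1
d = rank(X) − rank(Y): 0, 1, -1, 0, 0; Σd² = 2
ρ = 1 − 6Σd² / [n(n²−1)] = 1 − 6×2 / (5×24) = 1 − 12/120 ≈ 0.9000

0.9000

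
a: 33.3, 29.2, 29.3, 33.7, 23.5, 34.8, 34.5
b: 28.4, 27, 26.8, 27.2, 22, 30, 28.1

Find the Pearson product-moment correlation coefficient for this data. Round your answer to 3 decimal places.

n = 7, Σa = 218.3, Σb = 189.5, Σa² = 6909.25, Σb² = 5167.25, Σab = 5966.45
nΣab − ΣaΣb = 41765.15 − 41367.85 = 397.3
nΣa² − (Σa)² = 48364.75 − 47654.89 = 709.86; nΣb² − (Σb)² = 36170.75 − 35910.25 = 260.5
r = 397.3 / √(709.86 × 260.5) = 397.3 / 430.0215 ≈ 0.924

0.924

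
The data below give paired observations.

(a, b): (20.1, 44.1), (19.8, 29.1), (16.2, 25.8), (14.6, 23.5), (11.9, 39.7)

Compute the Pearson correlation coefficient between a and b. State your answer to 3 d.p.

0.132

n = 5, Σa = 82.6, Σb = 162.2, Σa² = 1413.26, Σb² = 5585.6, Σab = 2696.08
nΣab − ΣaΣb = 13480.4 − 13397.72 = 82.68
nΣa² − (Σa)² = 7066.3 − 6822.76 = 243.54; nΣb² − (Σb)² = 27928 − 26308.84 = 1619.16
r = 82.68 / √(243.54 × 1619.16) = 82.68 / 627.9572 ≈ 0.132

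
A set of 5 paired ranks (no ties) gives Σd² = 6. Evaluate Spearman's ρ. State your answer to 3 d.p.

0.700

ρ = 1 − 6Σd² / [n(n²−1)] = 1 − 6×6 / (5×24)
  = 1 − 36/120 = 1 − 0.3000 ≈ 0.700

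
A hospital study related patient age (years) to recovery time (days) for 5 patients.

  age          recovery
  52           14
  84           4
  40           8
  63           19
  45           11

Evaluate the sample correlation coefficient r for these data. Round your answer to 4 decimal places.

n = 5, Σx = 284, Σy = 56, Σx² = 17354, Σy² = 758, Σxy = 3076
nΣxy − ΣxΣy = 15380 − 15904 = -524
nΣx² − (Σx)² = 86770 − 80656 = 6114; nΣy² − (Σy)² = 3790 − 3136 = 654
r = -524 / √(6114 × 654) = -524 / 1999.6390 ≈ -0.2620

-0.2620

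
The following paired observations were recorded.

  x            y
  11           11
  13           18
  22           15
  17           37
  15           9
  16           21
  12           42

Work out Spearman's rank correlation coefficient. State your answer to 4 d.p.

Rank x: 1, 3, 7, 6, 4, 5, 2
Rank y: 2, 4, 3, 6, 1, 5, 7
d = rank(x) − rank(y): -1, -1, 4, 0, 3, 0, -5; Σd² = 52
ρ = 1 − 6Σd² / [n(n²−1)] = 1 − 6×52 / (7×48) = 1 − 312/336 ≈ 0.0714

0.0714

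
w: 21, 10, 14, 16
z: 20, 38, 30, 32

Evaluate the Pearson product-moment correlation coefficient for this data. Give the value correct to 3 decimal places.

n = 4, Σw = 61, Σz = 120, Σw² = 993, Σz² = 3768, Σwz = 1732
nΣwz − ΣwΣz = 6928 − 7320 = -392
nΣw² − (Σw)² = 3972 − 3721 = 251; nΣz² − (Σz)² = 15072 − 14400 = 672
r = -392 / √(251 × 672) = -392 / 410.6970 ≈ -0.954

-0.954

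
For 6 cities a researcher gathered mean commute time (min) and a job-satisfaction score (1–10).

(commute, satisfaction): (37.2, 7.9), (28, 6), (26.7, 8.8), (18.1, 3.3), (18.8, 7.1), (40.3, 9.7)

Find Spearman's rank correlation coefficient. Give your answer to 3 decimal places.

Rank commute: 5, 4, 3, 1, 2, 6
Rank satisfaction: 4, 2, 5, 1, 3, 6
d = rank(commute) − rank(satisfaction): 1, 2, -2, 0, -1, 0; Σd² = 10
ρ = 1 − 6Σd² / [n(n²−1)] = 1 − 6×10 / (6×35) = 1 − 60/210 ≈ 0.714

0.714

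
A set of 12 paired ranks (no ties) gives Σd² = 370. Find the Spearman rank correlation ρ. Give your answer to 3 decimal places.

-0.294

ρ = 1 − 6Σd² / [n(n²−1)] = 1 − 6×370 / (12×143)
  = 1 − 2220/1716 = 1 − 1.2937 ≈ -0.294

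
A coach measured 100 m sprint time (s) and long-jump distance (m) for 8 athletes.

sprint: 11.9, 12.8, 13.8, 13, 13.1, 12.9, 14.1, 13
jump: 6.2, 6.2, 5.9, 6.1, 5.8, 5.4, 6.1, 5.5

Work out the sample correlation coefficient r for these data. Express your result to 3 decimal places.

n = 8, Σx = 104.6, Σy = 47.2, Σx² = 1370.72, Σy² = 279.16, Σxy = 617.01
nΣxy − ΣxΣy = 4936.08 − 4937.12 = -1.04
nΣx² − (Σx)² = 10965.76 − 10941.16 = 24.6; nΣy² − (Σy)² = 2233.28 − 2227.84 = 5.44
r = -1.04 / √(24.6 × 5.44) = -1.04 / 11.5682 ≈ -0.090

-0.090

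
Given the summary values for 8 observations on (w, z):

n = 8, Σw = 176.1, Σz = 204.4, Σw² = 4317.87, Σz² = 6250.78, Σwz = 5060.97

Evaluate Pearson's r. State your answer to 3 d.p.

r = (nΣwz − ΣwΣz) / √[(nΣw² − (Σw)²)(nΣz² − (Σz)²)]
Numerator: 8×5060.97 − 176.1×204.4 = 4492.92
Denominator: √[(34542.96 − 31011.21)(50006.24 − 41779.36)] = √[3531.75 × 8226.88] = 5390.2953
r = 4492.92 / 5390.2953 ≈ 0.834

0.834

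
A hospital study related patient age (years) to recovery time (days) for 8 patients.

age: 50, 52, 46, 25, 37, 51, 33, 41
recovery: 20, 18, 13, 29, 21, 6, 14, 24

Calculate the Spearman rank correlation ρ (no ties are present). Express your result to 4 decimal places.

-0.5476

Rank age: 6, 8, 5, 1, 3, 7, 2, 4
Rank recovery: 5, 4, 2, 8, 6, 1, 3, 7
d = rank(age) − rank(recovery): 1, 4, 3, -7, -3, 6, -1, -3; Σd² = 130
ρ = 1 − 6Σd² / [n(n²−1)] = 1 − 6×130 / (8×63) = 1 − 780/504 ≈ -0.5476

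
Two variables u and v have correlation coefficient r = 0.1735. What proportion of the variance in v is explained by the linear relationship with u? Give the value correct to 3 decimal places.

0.030

r² = (0.1735)² = 0.030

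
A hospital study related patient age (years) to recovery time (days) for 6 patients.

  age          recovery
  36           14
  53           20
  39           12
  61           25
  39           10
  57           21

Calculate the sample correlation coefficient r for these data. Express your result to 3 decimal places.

0.947

n = 6, Σx = 285, Σy = 102, Σx² = 14117, Σy² = 1906, Σxy = 5144
nΣxy − ΣxΣy = 30864 − 29070 = 1794
nΣx² − (Σx)² = 84702 − 81225 = 3477; nΣy² − (Σy)² = 11436 − 10404 = 1032
r = 1794 / √(3477 × 1032) = 1794 / 1894.2714 ≈ 0.947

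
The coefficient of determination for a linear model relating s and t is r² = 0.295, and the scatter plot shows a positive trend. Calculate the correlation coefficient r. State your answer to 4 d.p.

|r| = √0.295 = 0.5431
The association is positive, so r = 0.5431.

0.5431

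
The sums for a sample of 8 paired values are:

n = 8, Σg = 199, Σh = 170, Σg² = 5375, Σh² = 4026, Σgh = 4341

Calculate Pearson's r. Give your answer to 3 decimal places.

0.268

r = (nΣgh − ΣgΣh) / √[(nΣg² − (Σg)²)(nΣh² − (Σh)²)]
Numerator: 8×4341 − 199×170 = 898
Denominator: √[(43000 − 39601)(32208 − 28900)] = √[3399 × 3308] = 3353.1913
r = 898 / 3353.1913 ≈ 0.268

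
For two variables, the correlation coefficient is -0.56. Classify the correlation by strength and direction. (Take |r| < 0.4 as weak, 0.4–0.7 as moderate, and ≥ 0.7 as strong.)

r = -0.56 < 0 so the relationship is negative.
|r| = 0.56, which falls in the moderate range.

moderate negative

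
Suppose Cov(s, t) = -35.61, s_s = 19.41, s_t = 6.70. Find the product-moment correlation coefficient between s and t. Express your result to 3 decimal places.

-0.274

r = Cov(s,t) / (s_s · s_t) = -35.61 / (19.41 × 6.70)
  = -35.61 / 130.0470 ≈ -0.274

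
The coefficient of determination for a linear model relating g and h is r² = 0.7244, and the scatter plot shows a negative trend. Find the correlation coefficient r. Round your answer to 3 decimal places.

|r| = √0.7244 = 0.851
The association is negative, so r = −0.851.

-0.851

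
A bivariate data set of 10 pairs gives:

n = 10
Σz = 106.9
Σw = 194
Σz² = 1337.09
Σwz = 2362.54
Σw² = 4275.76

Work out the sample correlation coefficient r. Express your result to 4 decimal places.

0.9151

r = (nΣwz − ΣwΣz) / √[(nΣw² − (Σw)²)(nΣz² − (Σz)²)]
Numerator: 10×2362.54 − 194×106.9 = 2886.8
Denominator: √[(42757.6 − 37636)(13370.9 − 11427.61)] = √[5121.6 × 1943.29] = 3154.7986
r = 2886.8 / 3154.7986 ≈ 0.9151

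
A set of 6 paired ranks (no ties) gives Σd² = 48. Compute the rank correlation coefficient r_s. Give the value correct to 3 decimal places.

ρ = 1 − 6Σd² / [n(n²−1)] = 1 − 6×48 / (6×35)
  = 1 − 288/210 = 1 − 1.3714 ≈ -0.371

-0.371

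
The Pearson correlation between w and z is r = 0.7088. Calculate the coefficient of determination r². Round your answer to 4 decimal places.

r² = (0.7088)² = 0.5024

0.5024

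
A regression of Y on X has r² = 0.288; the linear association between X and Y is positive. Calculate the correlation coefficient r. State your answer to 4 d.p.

|r| = √0.288 = 0.5367
The association is positive, so r = 0.5367.

0.5367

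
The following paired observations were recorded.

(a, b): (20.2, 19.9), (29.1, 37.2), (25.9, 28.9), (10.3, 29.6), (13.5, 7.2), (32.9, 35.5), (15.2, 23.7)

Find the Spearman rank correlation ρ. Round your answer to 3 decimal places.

0.571

Rank a: 4, 6, 5, 1, 2, 7, 3
Rank b: 2, 7, 4, 5, 1, 6, 3
d = rank(a) − rank(b): 2, -1, 1, -4, 1, 1, 0; Σd² = 24
ρ = 1 − 6Σd² / [n(n²−1)] = 1 − 6×24 / (7×48) = 1 − 144/336 ≈ 0.571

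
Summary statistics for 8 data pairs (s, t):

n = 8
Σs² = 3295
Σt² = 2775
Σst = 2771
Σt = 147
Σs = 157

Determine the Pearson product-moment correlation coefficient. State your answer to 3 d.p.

r = (nΣst − ΣsΣt) / √[(nΣs² − (Σs)²)(nΣt² − (Σt)²)]
Numerator: 8×2771 − 157×147 = -911
Denominator: √[(26360 − 24649)(22200 − 21609)] = √[1711 × 591] = 1005.5849
r = -911 / 1005.5849 ≈ -0.906

-0.906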